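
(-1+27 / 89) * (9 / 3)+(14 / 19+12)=18004 / 1691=10.65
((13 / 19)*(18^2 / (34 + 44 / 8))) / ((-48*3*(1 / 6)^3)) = -12636 / 1501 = -8.42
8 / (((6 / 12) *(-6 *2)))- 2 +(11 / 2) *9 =277 / 6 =46.17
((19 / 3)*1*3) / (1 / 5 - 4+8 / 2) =95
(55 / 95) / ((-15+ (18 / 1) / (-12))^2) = 4 / 1881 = 0.00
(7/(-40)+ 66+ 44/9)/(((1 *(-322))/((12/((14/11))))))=-2.07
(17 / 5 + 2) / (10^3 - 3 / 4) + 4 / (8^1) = 20201 / 39970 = 0.51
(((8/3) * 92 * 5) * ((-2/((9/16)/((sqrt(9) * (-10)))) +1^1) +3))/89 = 1221760/801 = 1525.29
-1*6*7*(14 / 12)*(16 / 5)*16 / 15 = -167.25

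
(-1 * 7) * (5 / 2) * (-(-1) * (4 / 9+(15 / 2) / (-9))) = 245 / 36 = 6.81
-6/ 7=-0.86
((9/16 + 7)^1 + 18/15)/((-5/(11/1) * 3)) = -7711/1200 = -6.43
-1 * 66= -66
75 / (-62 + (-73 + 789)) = 25 / 218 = 0.11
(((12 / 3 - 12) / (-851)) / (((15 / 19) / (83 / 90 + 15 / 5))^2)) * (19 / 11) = 1709386262 / 4265105625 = 0.40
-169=-169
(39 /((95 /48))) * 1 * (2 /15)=1248 /475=2.63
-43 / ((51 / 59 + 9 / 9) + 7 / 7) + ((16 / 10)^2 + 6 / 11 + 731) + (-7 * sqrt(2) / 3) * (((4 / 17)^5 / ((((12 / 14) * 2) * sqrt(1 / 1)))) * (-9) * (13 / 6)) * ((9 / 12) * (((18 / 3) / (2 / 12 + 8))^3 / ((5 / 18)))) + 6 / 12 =349360128 * sqrt(2) / 17045383285 + 66886227 / 92950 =719.62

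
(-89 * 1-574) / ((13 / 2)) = -102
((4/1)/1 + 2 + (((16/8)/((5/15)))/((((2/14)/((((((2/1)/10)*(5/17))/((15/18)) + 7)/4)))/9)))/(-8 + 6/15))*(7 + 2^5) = -4127643/1292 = -3194.77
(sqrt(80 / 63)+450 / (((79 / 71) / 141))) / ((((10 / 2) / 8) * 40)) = 4 * sqrt(35) / 525+180198 / 79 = 2281.03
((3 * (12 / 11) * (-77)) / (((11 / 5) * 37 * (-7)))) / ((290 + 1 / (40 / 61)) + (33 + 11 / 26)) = 93600 / 68772011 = 0.00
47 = 47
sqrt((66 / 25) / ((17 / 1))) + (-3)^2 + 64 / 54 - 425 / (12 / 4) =-3550 / 27 + sqrt(1122) / 85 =-131.09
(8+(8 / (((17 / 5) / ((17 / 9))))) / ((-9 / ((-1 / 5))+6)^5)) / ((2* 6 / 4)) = 24841818112 / 9315681777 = 2.67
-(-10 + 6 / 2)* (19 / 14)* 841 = 15979 / 2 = 7989.50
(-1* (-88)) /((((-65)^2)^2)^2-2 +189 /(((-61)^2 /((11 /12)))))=1309792 /4742709395064033425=0.00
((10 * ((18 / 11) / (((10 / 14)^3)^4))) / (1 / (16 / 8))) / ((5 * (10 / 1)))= 498286339236 / 13427734375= 37.11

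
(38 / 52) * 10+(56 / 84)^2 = 907 / 117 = 7.75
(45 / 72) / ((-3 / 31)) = -155 / 24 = -6.46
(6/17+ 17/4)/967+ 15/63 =335353/1380876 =0.24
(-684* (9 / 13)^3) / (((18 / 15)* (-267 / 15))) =2077650 / 195533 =10.63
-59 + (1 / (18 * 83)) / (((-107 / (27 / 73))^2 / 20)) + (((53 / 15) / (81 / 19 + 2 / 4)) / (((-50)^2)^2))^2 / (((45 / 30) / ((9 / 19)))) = -3584526861960002293207267896247 / 60754692740303833007812500000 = -59.00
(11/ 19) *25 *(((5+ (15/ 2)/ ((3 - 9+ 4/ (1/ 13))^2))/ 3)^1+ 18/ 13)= 138545825/ 3135912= 44.18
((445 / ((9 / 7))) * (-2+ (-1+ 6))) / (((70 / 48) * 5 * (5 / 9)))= 256.32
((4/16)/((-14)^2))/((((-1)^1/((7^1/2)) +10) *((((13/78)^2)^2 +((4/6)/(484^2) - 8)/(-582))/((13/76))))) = 1495446381/966616063616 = 0.00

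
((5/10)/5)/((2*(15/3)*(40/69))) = 0.02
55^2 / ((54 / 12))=6050 / 9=672.22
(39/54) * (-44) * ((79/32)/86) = -11297/12384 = -0.91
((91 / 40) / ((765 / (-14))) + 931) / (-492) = -14243663 / 7527600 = -1.89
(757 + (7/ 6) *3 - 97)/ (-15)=-1327/ 30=-44.23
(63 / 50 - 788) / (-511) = 39337 / 25550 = 1.54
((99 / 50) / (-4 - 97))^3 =-970299 / 128787625000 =-0.00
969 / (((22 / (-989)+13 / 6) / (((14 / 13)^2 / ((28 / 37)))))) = 1489261914 / 2150525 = 692.51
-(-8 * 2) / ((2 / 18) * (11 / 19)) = 2736 / 11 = 248.73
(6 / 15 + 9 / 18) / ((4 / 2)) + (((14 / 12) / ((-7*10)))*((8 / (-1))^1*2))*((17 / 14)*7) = 163 / 60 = 2.72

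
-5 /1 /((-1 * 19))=5 /19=0.26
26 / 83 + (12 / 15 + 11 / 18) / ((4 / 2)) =15221 / 14940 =1.02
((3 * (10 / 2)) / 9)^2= 25 / 9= 2.78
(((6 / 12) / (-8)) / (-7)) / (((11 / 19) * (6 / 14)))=19 / 528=0.04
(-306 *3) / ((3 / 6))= -1836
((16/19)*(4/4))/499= 16/9481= 0.00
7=7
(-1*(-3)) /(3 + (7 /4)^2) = 48 /97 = 0.49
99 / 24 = 33 / 8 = 4.12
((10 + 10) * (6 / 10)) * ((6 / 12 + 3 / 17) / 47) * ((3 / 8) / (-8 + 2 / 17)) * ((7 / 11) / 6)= -483 / 554224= -0.00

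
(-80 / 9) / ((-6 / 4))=160 / 27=5.93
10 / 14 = 5 / 7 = 0.71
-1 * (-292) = 292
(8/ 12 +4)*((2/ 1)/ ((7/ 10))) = 40/ 3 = 13.33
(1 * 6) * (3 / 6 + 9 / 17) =105 / 17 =6.18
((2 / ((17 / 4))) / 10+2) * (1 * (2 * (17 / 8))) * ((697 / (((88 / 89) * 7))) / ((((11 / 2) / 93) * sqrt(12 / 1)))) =4276.52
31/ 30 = 1.03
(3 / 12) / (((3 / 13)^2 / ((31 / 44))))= 5239 / 1584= 3.31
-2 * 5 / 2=-5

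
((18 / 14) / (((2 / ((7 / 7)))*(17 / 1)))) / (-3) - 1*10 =-2383 / 238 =-10.01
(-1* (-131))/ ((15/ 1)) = 131/ 15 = 8.73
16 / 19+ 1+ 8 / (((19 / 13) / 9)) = 51.11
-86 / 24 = -43 / 12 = -3.58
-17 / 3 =-5.67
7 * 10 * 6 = 420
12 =12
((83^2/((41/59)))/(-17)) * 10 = -4064510/697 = -5831.43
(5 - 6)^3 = -1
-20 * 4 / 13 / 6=-40 / 39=-1.03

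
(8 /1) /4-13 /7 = 1 /7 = 0.14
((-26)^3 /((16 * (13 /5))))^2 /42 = 714025 /168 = 4250.15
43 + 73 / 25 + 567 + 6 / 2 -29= 14673 / 25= 586.92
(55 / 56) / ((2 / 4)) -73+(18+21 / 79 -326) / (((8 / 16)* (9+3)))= -811747 / 6636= -122.32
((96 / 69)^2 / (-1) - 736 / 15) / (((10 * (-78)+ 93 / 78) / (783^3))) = 1683739406471616 / 53558605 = 31437327.51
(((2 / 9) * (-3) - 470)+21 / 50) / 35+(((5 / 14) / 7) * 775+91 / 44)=22778177 / 808500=28.17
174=174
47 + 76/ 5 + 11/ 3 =988/ 15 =65.87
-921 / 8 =-115.12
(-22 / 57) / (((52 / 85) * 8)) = -935 / 11856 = -0.08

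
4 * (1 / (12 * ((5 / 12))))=4 / 5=0.80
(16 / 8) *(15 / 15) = 2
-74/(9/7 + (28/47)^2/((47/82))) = -38.85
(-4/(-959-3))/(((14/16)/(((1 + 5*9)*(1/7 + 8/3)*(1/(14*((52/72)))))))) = 130272/2144779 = 0.06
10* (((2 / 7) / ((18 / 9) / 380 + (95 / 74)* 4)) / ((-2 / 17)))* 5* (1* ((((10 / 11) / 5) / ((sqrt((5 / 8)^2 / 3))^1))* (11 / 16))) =-1195100* sqrt(3) / 252959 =-8.18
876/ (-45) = -292/ 15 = -19.47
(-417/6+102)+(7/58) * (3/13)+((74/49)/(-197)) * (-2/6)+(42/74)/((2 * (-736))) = 19342775522957/594613061952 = 32.53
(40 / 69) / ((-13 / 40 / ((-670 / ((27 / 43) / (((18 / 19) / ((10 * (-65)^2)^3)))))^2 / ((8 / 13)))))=-16600322 / 31878588994402545538330078125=-0.00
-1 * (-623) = 623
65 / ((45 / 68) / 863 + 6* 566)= 3814460 / 199290909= 0.02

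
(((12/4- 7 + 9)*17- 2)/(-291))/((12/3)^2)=-83/4656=-0.02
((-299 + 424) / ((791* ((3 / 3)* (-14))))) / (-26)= 125 / 287924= 0.00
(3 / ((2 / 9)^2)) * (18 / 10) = 2187 / 20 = 109.35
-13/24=-0.54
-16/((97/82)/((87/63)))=-38048/2037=-18.68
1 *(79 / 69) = 79 / 69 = 1.14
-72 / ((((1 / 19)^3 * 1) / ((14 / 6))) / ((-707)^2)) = -575982000888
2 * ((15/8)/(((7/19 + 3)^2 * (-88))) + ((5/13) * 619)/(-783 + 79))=-1158865/1703936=-0.68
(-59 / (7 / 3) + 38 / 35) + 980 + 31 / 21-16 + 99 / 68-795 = 147.73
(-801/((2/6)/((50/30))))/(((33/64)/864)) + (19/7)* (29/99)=-422788139/63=-6710922.84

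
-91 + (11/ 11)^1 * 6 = -85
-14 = -14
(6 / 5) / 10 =3 / 25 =0.12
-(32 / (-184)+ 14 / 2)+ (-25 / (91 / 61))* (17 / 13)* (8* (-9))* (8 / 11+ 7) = 3647159959 / 299299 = 12185.67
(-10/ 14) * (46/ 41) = -230/ 287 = -0.80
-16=-16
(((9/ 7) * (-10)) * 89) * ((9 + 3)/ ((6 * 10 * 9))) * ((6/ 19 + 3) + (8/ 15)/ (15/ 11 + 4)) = -10222006/ 117705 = -86.84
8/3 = 2.67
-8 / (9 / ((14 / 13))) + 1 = 5 / 117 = 0.04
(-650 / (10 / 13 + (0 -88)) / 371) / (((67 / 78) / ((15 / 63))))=0.01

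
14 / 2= 7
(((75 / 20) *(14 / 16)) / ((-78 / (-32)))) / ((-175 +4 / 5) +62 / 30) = -525 / 67132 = -0.01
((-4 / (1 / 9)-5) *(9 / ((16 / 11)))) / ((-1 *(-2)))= -4059 / 32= -126.84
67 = 67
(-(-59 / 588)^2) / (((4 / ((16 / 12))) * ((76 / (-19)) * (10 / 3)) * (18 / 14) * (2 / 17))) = 59177 / 35562240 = 0.00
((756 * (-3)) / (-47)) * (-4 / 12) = -756 / 47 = -16.09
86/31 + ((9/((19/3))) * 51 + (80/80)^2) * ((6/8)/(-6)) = -7551/1178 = -6.41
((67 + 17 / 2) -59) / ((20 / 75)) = 495 / 8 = 61.88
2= 2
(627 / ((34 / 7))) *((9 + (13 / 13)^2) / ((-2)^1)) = -21945 / 34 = -645.44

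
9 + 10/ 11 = 9.91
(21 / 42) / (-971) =-1 / 1942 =-0.00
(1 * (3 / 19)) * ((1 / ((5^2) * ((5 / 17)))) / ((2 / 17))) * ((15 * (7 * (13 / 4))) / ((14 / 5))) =33813 / 1520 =22.25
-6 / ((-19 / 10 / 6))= 360 / 19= 18.95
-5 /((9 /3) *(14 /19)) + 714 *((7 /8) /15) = 16543 /420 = 39.39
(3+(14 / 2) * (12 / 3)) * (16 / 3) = 496 / 3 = 165.33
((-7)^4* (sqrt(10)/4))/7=343* sqrt(10)/4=271.17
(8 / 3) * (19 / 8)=19 / 3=6.33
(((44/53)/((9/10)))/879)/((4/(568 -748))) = -2200/46587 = -0.05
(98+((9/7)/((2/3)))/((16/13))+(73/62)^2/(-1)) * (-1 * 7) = -21134759/30752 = -687.26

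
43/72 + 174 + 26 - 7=13939/72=193.60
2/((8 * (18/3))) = 1/24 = 0.04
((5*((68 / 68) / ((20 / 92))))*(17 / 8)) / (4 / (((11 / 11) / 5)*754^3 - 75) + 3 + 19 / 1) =167606329399 / 75444281424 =2.22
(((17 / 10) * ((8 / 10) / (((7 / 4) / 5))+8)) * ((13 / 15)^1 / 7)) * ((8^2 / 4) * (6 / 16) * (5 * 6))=95472 / 245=389.68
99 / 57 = 33 / 19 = 1.74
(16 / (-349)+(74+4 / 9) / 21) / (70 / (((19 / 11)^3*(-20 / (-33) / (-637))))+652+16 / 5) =-15830983540 / 61628887120437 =-0.00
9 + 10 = 19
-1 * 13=-13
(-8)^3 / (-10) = 256 / 5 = 51.20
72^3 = 373248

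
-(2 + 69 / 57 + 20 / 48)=-827 / 228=-3.63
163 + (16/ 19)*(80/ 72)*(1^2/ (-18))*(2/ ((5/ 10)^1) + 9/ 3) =250297/ 1539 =162.64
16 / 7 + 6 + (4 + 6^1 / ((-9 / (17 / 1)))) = 20 / 21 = 0.95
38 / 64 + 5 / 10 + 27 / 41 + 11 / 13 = 44319 / 17056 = 2.60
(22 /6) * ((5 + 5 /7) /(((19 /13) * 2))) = 2860 /399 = 7.17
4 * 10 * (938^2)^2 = 30965018573440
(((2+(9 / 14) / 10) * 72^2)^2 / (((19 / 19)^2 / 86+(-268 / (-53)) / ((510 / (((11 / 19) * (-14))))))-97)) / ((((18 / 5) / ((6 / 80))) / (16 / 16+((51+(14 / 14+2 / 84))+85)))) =-12471382492907781168 / 3676305523415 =-3392368.35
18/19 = 0.95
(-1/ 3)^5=-0.00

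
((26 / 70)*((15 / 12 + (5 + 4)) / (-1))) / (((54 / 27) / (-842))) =224393 / 140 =1602.81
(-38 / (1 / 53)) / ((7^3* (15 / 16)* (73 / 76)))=-2449024 / 375585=-6.52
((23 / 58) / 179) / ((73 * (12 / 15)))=115 / 3031544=0.00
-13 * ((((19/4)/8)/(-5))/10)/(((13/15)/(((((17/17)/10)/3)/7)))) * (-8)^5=-4864/175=-27.79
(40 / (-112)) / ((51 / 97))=-0.68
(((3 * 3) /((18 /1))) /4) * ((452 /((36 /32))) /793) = 452 /7137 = 0.06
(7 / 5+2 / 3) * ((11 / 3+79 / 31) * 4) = 2312 / 45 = 51.38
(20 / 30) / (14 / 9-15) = -6 / 121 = -0.05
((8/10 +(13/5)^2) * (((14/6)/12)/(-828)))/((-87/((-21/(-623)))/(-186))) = -1519/11872600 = -0.00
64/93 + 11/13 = 1855/1209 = 1.53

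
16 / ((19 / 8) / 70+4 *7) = 8960 / 15699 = 0.57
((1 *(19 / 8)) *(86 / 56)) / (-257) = -817 / 57568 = -0.01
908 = 908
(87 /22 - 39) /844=-771 /18568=-0.04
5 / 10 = 1 / 2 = 0.50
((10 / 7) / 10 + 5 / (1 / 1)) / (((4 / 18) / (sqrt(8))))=324 * sqrt(2) / 7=65.46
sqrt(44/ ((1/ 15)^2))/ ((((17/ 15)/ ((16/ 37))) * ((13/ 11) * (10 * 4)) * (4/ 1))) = 495 * sqrt(11)/ 8177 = 0.20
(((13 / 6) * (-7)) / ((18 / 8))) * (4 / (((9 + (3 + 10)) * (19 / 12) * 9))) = -1456 / 16929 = -0.09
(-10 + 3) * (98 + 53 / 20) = -14091 / 20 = -704.55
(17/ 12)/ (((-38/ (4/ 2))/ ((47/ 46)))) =-799/ 10488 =-0.08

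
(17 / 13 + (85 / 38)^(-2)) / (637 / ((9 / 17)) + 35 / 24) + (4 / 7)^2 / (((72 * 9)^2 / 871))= 2886591412597 / 1496627323764300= 0.00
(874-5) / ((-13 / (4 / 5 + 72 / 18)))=-20856 / 65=-320.86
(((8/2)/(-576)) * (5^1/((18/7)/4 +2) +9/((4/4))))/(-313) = 0.00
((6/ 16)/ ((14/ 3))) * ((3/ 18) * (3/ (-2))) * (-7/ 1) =9/ 64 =0.14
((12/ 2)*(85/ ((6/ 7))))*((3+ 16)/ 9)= 11305/ 9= 1256.11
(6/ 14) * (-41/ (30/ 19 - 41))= 2337/ 5243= 0.45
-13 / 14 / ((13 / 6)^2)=-0.20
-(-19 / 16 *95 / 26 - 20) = 10125 / 416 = 24.34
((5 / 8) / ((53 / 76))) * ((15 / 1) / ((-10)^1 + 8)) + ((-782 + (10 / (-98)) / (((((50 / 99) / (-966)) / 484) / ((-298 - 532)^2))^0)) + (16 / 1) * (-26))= -12515709 / 10388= -1204.82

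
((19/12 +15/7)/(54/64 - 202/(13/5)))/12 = -8138/2014047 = -0.00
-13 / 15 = -0.87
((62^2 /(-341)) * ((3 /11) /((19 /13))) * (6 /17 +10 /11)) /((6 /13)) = -5.75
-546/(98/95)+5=-3670/7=-524.29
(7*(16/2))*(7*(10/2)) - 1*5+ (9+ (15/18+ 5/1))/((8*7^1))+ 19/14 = 657425/336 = 1956.62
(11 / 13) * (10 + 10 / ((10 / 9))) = 209 / 13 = 16.08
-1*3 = -3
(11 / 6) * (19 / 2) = 209 / 12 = 17.42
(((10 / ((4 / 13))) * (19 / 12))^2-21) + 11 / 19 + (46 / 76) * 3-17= 28589611 / 10944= 2612.35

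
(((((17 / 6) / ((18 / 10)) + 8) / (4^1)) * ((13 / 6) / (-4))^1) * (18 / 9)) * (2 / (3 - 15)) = 6721 / 15552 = 0.43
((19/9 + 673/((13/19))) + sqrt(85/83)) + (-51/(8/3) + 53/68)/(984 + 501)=sqrt(7055)/83 + 517594553/525096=986.73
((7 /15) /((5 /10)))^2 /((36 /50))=98 /81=1.21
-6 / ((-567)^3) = 2 / 60761421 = 0.00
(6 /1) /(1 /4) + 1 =25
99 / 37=2.68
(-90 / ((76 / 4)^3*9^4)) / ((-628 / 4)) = 0.00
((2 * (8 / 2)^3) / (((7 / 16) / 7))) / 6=1024 / 3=341.33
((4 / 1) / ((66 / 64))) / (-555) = -128 / 18315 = -0.01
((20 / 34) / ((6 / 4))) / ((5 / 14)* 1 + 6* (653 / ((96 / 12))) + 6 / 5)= 2800 / 3507933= 0.00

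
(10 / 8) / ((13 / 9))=45 / 52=0.87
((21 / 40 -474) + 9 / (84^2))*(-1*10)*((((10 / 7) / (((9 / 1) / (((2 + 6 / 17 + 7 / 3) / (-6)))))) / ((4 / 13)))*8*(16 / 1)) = -115332896380 / 472311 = -244188.46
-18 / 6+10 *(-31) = -313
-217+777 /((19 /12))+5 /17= 88512 /323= 274.03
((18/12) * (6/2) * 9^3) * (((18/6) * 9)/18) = 19683/4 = 4920.75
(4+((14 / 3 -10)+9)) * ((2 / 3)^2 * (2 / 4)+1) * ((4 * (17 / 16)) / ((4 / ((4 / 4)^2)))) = 4301 / 432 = 9.96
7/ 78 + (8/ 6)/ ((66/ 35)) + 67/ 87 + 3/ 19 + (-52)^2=3837459169/ 1418274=2705.72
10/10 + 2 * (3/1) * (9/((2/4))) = 109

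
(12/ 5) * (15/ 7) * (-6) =-216/ 7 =-30.86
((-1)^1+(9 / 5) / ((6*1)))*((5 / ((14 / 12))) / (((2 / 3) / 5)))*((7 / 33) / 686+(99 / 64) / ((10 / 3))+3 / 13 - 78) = 3120048849 / 1793792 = 1739.36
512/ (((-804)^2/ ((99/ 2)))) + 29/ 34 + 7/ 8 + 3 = 2910363/ 610504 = 4.77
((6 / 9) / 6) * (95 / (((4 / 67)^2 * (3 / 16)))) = 426455 / 27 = 15794.63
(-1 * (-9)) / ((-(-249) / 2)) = 6 / 83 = 0.07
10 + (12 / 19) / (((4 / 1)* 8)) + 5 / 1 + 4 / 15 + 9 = 55373 / 2280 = 24.29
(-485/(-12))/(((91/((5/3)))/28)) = 2425/117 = 20.73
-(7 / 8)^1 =-7 / 8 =-0.88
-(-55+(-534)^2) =-285101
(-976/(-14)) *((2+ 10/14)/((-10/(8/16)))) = -2318/245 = -9.46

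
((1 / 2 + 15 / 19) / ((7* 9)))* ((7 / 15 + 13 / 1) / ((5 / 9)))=707 / 1425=0.50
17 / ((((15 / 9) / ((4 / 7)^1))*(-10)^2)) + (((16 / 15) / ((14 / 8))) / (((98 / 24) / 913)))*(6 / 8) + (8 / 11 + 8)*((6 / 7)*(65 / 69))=1185819447 / 10847375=109.32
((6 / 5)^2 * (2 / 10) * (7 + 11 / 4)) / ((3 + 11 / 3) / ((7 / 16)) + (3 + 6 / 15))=7371 / 48925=0.15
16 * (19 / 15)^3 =109744 / 3375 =32.52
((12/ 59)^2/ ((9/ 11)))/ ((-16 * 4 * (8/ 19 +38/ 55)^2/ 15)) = -180184125/ 18800797456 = -0.01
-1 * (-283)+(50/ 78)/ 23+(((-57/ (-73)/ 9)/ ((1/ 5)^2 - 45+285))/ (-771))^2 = 283.03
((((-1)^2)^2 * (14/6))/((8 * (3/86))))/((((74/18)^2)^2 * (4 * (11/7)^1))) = 0.00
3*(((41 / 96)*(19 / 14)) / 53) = 779 / 23744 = 0.03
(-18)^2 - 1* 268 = 56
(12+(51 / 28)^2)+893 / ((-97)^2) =113692793 / 7376656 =15.41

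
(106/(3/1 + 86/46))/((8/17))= 20723/448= 46.26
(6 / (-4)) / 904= -3 / 1808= -0.00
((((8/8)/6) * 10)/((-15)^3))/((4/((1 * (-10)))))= 1/810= 0.00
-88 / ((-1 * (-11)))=-8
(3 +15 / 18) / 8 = 23 / 48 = 0.48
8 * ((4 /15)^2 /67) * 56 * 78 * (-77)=-14350336 /5025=-2855.79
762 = 762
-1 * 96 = -96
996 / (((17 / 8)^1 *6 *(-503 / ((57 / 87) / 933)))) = -0.00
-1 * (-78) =78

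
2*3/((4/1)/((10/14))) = 15/14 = 1.07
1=1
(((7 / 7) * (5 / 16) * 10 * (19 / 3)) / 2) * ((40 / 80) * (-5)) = -2375 / 96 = -24.74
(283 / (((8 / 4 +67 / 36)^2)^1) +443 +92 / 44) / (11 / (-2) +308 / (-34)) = -372602464 / 11689205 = -31.88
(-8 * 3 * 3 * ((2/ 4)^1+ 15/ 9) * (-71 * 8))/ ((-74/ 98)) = -117345.73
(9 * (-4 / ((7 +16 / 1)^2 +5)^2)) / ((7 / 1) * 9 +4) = -1 / 530707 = -0.00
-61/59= -1.03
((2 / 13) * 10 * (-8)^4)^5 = 3689348814741910323200000 / 371293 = 9936489012025301643.72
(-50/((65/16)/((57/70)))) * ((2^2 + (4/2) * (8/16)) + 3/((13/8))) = -81168/1183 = -68.61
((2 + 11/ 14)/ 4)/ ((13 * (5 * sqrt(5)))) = 3 * sqrt(5)/ 1400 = 0.00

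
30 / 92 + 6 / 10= 213 / 230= 0.93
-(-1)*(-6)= -6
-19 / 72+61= 4373 / 72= 60.74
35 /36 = 0.97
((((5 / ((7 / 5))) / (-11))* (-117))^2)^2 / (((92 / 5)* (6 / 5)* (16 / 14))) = 609989326171875 / 7392182336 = 82518.17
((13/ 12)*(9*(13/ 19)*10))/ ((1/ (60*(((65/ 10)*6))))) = 2965950/ 19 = 156102.63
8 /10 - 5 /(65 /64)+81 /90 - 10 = -1719 /130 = -13.22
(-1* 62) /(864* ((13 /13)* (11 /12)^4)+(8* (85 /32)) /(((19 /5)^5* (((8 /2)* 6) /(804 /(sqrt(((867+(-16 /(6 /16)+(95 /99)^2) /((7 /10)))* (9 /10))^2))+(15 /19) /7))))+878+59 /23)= -2497167766763649002688 /60037078485608788128155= -0.04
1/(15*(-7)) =-1/105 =-0.01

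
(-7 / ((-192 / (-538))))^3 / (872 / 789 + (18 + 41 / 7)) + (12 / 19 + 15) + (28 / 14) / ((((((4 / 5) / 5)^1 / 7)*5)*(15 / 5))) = -216956480660425 / 772514021376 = -280.84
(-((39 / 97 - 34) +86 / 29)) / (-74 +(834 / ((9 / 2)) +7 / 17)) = 4394619 / 16031287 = 0.27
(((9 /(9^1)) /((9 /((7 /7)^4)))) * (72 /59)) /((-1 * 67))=-8 /3953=-0.00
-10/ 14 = -5/ 7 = -0.71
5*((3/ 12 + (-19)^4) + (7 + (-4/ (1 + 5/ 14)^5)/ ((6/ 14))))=19362037788365/ 29713188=651631.11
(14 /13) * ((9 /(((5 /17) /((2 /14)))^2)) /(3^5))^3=48275138 /67196224265625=0.00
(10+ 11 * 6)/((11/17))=1292/11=117.45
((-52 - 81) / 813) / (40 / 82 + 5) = -0.03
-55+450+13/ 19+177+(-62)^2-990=65107/ 19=3426.68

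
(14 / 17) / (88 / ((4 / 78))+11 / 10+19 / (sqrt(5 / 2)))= 2403940 / 5012089617-5320 * sqrt(10) / 5012089617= 0.00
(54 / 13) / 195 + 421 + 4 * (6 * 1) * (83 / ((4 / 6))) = 2880623 / 845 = 3409.02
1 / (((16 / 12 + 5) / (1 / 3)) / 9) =9 / 19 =0.47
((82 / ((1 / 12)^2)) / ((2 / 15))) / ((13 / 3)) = 265680 / 13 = 20436.92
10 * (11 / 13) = 110 / 13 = 8.46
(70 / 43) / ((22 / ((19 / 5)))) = 133 / 473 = 0.28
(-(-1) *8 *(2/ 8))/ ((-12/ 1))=-1/ 6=-0.17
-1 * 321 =-321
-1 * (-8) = 8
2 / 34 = 1 / 17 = 0.06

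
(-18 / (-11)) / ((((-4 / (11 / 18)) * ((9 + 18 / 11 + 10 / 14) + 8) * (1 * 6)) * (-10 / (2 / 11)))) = 7 / 178800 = 0.00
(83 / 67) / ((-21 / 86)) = -7138 / 1407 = -5.07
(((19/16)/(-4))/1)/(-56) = 19/3584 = 0.01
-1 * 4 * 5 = -20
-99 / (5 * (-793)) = 99 / 3965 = 0.02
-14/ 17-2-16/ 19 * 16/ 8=-4.51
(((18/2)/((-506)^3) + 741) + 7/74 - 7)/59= 59642149789/4793505992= 12.44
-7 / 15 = -0.47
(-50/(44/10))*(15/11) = -1875/121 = -15.50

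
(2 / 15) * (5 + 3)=16 / 15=1.07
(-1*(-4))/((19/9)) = 36/19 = 1.89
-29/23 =-1.26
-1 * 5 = -5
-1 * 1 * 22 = -22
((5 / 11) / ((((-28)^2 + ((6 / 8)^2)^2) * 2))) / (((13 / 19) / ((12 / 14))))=14592 / 40197157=0.00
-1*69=-69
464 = 464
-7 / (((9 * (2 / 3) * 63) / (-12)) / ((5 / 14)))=5 / 63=0.08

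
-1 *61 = -61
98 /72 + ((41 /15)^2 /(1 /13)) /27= 120487 /24300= 4.96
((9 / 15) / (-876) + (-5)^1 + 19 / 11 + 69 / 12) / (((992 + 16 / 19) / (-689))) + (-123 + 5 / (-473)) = -270810074437 / 2171183520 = -124.73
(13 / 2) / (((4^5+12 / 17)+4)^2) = 3757 / 611660288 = 0.00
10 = 10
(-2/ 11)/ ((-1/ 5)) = 10/ 11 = 0.91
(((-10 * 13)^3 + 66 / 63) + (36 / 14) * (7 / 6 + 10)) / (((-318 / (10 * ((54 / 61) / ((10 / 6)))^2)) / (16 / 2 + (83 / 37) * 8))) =25830464544000 / 51078167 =505704.61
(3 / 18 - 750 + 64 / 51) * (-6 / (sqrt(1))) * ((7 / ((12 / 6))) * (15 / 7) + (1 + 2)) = 1603455 / 34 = 47160.44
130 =130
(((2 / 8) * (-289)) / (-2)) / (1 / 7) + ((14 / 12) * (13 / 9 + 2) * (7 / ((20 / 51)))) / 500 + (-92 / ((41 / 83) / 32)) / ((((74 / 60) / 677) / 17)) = -15186065617979009 / 273060000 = -55614391.04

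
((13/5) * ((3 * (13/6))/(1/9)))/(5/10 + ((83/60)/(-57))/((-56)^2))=1631290752/5362477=304.20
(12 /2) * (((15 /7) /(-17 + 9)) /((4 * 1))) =-45 /112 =-0.40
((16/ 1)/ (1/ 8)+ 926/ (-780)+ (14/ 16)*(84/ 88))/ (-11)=-4380881/ 377520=-11.60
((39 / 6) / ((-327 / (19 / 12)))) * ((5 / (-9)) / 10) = 247 / 141264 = 0.00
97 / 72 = 1.35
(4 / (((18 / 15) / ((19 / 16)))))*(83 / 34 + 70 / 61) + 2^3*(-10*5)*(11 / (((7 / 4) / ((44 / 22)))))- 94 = -593306071 / 116144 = -5108.37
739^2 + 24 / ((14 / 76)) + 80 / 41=156774679 / 287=546253.24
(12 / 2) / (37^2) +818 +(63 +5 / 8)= 9655605 / 10952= 881.63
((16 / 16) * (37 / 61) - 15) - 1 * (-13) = -85 / 61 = -1.39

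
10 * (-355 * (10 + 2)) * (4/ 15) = -11360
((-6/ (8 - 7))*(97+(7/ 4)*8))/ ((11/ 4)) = -2664/ 11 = -242.18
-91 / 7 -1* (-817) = 804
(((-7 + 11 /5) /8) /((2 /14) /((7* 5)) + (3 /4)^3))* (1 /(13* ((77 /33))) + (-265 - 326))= 72277632 /86827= 832.43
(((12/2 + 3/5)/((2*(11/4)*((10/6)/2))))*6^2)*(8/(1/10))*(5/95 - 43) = -16920576/95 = -178111.33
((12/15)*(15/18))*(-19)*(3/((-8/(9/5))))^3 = 124659/32000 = 3.90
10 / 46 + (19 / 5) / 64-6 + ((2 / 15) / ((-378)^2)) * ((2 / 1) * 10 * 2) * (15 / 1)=-1504528483 / 262906560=-5.72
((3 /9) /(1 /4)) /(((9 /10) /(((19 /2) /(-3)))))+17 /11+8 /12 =-2209 /891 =-2.48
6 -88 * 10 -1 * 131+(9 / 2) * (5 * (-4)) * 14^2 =-18645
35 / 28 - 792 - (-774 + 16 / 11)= -801 / 44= -18.20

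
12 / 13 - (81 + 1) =-1054 / 13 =-81.08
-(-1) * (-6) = -6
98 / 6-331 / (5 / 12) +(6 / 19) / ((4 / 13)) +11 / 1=-436643 / 570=-766.04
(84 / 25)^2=7056 / 625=11.29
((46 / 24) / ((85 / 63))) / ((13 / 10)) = 483 / 442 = 1.09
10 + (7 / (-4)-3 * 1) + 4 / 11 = 247 / 44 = 5.61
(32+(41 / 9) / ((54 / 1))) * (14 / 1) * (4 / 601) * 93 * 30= 135347240 / 16227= 8340.87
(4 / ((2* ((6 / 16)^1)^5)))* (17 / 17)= 65536 / 243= 269.70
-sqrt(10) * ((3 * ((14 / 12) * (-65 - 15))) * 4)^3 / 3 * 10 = 14049280000 * sqrt(10) / 3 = 14809241428.48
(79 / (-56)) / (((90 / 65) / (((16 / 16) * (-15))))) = 5135 / 336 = 15.28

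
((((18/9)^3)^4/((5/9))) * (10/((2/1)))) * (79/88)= 364032/11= 33093.82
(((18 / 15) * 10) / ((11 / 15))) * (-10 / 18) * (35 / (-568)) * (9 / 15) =525 / 1562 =0.34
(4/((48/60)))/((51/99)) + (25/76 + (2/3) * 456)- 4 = 400565/1292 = 310.03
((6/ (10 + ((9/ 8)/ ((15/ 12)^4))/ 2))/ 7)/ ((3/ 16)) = 10000/ 22379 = 0.45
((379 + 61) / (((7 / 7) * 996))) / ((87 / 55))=6050 / 21663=0.28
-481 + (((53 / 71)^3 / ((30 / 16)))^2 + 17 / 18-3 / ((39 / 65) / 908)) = -289378906846412513 / 57645127764450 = -5020.01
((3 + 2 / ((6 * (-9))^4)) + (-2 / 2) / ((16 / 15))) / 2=17537555 / 17006112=1.03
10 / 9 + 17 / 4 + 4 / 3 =6.69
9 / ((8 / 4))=9 / 2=4.50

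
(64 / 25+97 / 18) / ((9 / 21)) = 18.55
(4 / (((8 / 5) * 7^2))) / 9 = 5 / 882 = 0.01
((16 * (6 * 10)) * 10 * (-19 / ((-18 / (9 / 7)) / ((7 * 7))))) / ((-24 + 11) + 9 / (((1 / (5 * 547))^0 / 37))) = 1995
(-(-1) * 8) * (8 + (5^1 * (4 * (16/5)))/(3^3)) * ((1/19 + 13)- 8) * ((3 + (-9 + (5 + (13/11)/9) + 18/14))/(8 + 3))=2959360/186219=15.89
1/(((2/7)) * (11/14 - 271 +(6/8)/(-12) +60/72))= -0.01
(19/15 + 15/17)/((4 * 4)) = 137/1020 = 0.13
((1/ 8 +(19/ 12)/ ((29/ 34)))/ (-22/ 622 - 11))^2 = 183928619161/ 5705753923584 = 0.03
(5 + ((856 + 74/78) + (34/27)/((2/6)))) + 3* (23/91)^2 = 64536013/74529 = 865.92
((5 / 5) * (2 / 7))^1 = 2 / 7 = 0.29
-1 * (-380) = 380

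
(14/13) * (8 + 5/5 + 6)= 210/13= 16.15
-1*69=-69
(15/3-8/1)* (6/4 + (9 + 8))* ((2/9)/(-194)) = 37/582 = 0.06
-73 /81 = -0.90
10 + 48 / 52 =142 / 13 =10.92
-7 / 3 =-2.33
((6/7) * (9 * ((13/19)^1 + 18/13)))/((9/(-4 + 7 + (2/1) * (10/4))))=3504/247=14.19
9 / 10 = 0.90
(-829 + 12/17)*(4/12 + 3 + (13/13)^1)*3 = -10767.82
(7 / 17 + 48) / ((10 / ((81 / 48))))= 22221 / 2720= 8.17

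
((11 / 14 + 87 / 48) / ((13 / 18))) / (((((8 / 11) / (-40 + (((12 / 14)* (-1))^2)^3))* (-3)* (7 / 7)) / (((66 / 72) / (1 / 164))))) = 64677008451 / 6588344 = 9816.88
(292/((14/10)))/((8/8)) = 1460/7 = 208.57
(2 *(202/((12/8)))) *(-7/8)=-707/3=-235.67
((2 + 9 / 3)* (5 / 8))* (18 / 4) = 225 / 16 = 14.06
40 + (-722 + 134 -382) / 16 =-165 / 8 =-20.62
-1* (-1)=1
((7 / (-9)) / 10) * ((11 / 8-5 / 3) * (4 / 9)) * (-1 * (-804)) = 3283 / 405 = 8.11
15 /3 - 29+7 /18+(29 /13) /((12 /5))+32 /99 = -12789 /572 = -22.36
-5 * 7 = -35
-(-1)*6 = 6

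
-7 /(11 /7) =-49 /11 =-4.45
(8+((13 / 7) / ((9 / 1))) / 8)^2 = 16362025 / 254016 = 64.41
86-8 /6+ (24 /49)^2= 611582 /7203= 84.91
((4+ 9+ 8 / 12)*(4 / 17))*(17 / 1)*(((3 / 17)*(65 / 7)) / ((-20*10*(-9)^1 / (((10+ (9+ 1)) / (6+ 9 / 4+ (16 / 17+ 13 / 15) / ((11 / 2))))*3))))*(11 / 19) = 2579720 / 12801649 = 0.20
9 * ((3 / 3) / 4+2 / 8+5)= 99 / 2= 49.50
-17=-17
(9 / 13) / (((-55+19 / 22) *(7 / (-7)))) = 66 / 5161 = 0.01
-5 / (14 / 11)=-55 / 14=-3.93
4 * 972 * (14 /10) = 27216 /5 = 5443.20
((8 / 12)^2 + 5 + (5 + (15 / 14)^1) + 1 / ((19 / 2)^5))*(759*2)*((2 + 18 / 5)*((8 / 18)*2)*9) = 29087500521376 / 37141485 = 783153.95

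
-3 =-3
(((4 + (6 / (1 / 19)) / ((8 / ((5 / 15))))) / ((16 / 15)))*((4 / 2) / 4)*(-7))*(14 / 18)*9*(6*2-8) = -25725 / 32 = -803.91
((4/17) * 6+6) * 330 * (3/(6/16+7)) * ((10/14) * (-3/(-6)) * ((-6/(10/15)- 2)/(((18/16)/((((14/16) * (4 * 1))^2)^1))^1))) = -42688800/1003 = -42561.12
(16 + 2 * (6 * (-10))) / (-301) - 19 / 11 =-4575 / 3311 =-1.38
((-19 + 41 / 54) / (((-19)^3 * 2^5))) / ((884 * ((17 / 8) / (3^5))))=8865 / 824616416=0.00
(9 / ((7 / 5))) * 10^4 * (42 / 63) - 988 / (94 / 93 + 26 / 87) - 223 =258858524 / 6181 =41879.72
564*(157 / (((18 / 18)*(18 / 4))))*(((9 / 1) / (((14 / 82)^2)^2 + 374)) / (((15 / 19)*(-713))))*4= -12677584574752 / 3767623958475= -3.36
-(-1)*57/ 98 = 57/ 98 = 0.58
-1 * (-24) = 24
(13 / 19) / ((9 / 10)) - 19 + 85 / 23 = -57202 / 3933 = -14.54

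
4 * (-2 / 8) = -1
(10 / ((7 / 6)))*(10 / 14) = 300 / 49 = 6.12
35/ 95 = 7/ 19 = 0.37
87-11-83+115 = 108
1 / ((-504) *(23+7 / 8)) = -1 / 12033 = -0.00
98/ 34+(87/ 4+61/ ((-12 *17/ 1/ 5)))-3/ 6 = 2309/ 102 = 22.64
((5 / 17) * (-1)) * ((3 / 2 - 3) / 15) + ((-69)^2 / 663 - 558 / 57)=-21659 / 8398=-2.58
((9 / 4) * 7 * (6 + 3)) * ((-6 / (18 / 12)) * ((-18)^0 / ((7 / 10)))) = -810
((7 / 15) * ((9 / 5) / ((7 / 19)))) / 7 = 57 / 175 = 0.33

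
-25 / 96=-0.26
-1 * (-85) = 85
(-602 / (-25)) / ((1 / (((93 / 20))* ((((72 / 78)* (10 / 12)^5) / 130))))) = 46655 / 146016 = 0.32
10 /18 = 0.56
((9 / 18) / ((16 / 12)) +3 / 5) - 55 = -2161 / 40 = -54.02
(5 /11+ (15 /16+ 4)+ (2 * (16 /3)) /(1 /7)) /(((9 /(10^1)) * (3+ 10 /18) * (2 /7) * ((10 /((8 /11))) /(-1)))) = -295897 /46464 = -6.37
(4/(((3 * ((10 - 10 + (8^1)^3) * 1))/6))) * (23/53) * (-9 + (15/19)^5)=-123771717/2099731952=-0.06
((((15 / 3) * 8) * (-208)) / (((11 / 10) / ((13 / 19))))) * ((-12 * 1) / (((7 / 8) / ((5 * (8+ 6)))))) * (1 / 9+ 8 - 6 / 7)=158173184000 / 4389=36038547.28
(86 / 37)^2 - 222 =-216.60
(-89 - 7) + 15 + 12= -69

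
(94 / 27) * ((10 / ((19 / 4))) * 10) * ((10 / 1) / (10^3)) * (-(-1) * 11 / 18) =2068 / 4617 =0.45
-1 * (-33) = 33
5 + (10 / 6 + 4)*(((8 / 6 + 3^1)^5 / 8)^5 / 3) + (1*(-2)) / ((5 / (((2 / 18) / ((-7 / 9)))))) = 4198563958889983893662975678167 / 8745645243581890560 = 480074807741.73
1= 1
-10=-10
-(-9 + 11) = -2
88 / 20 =22 / 5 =4.40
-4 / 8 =-0.50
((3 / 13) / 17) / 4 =3 / 884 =0.00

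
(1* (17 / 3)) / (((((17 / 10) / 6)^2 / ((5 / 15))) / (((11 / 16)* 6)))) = 1650 / 17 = 97.06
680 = 680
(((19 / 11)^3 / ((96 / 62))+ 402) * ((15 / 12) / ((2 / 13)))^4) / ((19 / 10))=2311263670015625 / 2486009856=929708.17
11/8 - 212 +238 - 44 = -16.62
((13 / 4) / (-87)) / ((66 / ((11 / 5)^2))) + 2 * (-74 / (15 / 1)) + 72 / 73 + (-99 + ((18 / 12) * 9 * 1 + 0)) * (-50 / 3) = 5396255041 / 3810600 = 1416.12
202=202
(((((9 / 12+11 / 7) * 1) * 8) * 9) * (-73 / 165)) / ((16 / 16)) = -5694 / 77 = -73.95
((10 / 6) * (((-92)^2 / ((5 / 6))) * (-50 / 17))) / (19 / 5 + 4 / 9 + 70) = -670.60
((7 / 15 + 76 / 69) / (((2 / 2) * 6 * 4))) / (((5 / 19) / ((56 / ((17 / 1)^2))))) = 71953 / 1495575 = 0.05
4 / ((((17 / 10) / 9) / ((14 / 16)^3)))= 15435 / 1088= 14.19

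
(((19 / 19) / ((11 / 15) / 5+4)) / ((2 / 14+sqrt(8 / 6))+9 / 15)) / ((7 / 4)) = 0.07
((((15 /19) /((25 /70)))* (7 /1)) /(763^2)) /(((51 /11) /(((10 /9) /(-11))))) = -20 /34538067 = -0.00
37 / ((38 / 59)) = 2183 / 38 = 57.45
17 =17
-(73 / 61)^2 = -1.43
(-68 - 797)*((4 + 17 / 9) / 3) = -45845 / 27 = -1697.96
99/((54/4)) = 22/3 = 7.33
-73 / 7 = -10.43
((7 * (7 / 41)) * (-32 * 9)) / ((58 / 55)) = -388080 / 1189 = -326.39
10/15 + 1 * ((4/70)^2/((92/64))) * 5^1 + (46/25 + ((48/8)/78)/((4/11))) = 11997247/4395300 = 2.73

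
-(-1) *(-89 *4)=-356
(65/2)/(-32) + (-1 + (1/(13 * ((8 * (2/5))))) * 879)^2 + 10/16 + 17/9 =158362109/389376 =406.71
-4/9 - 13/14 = -173/126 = -1.37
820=820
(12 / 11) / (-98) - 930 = -501276 / 539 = -930.01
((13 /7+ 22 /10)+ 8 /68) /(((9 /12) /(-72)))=-238464 /595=-400.78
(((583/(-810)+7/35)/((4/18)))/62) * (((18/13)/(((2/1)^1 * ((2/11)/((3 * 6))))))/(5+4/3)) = -125037/306280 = -0.41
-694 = -694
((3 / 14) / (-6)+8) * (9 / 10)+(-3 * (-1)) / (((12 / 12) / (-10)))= -22.83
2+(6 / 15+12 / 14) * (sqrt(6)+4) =44 * sqrt(6) / 35+246 / 35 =10.11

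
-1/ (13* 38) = -1/ 494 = -0.00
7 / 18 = 0.39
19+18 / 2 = 28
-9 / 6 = -3 / 2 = -1.50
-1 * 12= -12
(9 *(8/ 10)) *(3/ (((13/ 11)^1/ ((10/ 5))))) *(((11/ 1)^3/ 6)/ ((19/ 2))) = 1054152/ 1235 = 853.56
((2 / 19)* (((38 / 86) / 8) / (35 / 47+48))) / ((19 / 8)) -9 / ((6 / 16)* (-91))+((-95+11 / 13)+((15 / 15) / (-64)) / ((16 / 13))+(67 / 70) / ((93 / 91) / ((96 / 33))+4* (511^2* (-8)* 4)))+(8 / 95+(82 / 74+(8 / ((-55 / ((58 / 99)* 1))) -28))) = -413126012990804730371576558197 / 3420040420056812547454018560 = -120.80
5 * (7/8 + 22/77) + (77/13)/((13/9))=9.90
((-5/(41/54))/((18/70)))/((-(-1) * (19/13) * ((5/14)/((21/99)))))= -89180/8569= -10.41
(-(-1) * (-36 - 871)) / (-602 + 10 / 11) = 1.51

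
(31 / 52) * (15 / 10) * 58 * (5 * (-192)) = -647280 / 13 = -49790.77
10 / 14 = 5 / 7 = 0.71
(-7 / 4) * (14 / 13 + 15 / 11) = -2443 / 572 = -4.27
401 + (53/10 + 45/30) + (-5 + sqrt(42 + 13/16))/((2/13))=13 * sqrt(685)/8 + 3753/10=417.83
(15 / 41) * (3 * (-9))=-405 / 41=-9.88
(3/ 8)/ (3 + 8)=3/ 88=0.03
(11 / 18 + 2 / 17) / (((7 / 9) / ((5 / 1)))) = 1115 / 238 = 4.68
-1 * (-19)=19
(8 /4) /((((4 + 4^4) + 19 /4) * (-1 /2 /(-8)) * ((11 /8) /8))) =8192 /11649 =0.70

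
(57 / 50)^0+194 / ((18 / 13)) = 1270 / 9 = 141.11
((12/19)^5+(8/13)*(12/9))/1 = 88939616/96567861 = 0.92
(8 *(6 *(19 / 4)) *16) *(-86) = -313728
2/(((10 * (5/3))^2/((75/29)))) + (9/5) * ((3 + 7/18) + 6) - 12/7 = 77162/5075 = 15.20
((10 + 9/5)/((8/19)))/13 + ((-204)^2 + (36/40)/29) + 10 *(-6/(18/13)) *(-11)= 1904371171/45240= 42094.85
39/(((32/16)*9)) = 13/6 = 2.17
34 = 34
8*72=576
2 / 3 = 0.67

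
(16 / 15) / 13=16 / 195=0.08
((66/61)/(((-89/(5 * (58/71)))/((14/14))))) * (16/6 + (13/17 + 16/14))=-146740/646051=-0.23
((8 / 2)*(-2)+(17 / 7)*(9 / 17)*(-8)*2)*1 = -200 / 7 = -28.57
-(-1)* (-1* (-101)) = 101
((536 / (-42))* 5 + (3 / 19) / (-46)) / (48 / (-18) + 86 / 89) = 104238847 / 2777572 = 37.53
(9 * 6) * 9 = 486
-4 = -4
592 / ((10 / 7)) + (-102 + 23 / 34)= 53223 / 170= 313.08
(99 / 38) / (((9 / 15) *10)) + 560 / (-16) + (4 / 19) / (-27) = -70945 / 2052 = -34.57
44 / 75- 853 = -852.41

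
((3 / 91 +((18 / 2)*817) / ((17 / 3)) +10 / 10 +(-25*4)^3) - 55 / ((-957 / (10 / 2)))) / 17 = -134414181196 / 2288013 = -58747.12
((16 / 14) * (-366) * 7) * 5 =-14640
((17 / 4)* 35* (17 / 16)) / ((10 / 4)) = 2023 / 32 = 63.22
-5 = -5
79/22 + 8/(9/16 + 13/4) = 7635/1342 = 5.69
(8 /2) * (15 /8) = 15 /2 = 7.50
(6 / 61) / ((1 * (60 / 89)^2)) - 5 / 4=-37829 / 36600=-1.03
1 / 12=0.08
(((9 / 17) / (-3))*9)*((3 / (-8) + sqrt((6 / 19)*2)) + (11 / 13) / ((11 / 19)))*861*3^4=-212779791 / 1768 - 3766014*sqrt(57) / 323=-208377.75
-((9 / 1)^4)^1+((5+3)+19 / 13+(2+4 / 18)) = -6549.32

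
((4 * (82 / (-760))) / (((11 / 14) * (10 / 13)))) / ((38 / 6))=-11193 / 99275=-0.11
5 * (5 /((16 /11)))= 275 /16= 17.19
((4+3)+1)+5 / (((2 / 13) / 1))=81 / 2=40.50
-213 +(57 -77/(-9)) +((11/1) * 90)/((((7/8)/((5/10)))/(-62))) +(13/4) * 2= -4437119/126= -35215.23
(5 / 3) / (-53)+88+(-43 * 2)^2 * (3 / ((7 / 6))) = 21265261 / 1113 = 19106.25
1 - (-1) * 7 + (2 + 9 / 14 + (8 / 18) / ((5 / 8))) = 7153 / 630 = 11.35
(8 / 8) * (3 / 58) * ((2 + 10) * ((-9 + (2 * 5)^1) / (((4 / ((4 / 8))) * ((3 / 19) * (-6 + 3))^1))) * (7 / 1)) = -1.15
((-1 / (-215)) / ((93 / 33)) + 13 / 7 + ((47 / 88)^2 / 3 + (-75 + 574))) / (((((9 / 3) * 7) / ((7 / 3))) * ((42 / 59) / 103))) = 3299679599696803 / 409710026880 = 8053.70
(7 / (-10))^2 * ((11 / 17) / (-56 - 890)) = -0.00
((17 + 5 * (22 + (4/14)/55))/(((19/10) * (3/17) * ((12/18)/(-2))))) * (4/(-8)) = 831385/1463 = 568.27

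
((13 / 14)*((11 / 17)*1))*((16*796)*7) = 910624 / 17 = 53566.12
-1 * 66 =-66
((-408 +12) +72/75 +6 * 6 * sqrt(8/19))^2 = 1859652144/11875 - 1422144 * sqrt(38)/475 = 138146.11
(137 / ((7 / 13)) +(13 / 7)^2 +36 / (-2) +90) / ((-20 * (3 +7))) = -4041 / 2450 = -1.65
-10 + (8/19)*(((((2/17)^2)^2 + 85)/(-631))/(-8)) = -10006233389/1001333269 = -9.99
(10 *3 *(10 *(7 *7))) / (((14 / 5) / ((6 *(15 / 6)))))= 78750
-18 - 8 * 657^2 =-3453210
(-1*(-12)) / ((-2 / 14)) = -84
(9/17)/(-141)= -3/799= -0.00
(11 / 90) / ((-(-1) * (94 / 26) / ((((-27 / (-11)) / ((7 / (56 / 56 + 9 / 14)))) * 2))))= 897 / 23030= 0.04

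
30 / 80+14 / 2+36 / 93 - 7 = 189 / 248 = 0.76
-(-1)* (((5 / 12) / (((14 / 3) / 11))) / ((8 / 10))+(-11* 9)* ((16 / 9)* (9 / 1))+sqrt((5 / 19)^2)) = -1582.51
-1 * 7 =-7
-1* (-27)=27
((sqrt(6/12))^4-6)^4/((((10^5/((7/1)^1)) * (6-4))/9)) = 17629983/51200000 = 0.34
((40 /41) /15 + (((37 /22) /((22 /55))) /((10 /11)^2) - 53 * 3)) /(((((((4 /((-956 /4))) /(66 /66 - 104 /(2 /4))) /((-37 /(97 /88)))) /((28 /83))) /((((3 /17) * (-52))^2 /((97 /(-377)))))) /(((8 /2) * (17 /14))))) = -34252559671.06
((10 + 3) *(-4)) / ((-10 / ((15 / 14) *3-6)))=-507 / 35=-14.49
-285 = -285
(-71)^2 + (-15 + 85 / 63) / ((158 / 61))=25062827 / 4977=5035.73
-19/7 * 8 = -21.71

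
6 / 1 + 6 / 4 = 15 / 2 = 7.50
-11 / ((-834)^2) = -11 / 695556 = -0.00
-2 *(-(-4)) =-8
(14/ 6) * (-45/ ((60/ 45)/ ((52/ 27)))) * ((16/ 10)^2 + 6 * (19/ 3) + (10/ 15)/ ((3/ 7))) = -862316/ 135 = -6387.53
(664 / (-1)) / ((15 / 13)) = -8632 / 15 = -575.47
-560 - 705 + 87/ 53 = -66958/ 53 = -1263.36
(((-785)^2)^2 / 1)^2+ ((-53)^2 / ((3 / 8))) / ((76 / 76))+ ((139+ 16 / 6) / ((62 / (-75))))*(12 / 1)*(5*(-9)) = 13410352771611302858131007 / 93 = 144197341630229062990656.00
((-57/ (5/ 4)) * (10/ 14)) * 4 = -912/ 7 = -130.29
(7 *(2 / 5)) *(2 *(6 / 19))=1.77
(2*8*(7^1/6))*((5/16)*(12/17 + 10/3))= 3605/153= 23.56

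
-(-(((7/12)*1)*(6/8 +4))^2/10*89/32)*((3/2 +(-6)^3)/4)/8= -14.31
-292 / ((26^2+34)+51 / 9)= -876 / 2147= -0.41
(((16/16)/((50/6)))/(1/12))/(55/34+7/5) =136/285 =0.48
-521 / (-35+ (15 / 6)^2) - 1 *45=-3091 / 115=-26.88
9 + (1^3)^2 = 10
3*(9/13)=27/13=2.08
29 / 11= 2.64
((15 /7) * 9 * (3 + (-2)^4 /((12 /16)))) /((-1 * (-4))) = 3285 /28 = 117.32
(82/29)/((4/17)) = 697/58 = 12.02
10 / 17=0.59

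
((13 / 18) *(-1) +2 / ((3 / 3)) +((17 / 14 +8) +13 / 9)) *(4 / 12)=752 / 189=3.98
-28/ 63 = -4/ 9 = -0.44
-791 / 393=-2.01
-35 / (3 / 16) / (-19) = 9.82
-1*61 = -61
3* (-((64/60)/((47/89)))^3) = -2887553024/116800875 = -24.72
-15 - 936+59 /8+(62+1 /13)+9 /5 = -457469 /520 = -879.75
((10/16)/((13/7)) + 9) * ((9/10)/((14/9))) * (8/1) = 43.21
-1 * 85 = -85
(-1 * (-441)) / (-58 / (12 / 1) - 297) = -2646 / 1811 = -1.46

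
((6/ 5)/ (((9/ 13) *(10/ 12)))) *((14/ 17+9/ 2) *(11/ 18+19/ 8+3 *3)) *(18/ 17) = 2030639/ 14450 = 140.53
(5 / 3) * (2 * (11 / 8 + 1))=95 / 12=7.92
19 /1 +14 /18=178 /9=19.78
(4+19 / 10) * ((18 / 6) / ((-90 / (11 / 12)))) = -0.18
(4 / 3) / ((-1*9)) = -4 / 27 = -0.15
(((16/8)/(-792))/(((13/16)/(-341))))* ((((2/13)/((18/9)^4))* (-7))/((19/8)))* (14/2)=-6076/28899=-0.21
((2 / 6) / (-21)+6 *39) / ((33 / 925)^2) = 12612768125 / 68607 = 183840.83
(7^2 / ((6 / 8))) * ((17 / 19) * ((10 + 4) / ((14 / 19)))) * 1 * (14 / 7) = 6664 / 3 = 2221.33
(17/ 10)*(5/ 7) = 17/ 14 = 1.21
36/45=4/5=0.80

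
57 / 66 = 19 / 22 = 0.86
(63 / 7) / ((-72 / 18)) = -9 / 4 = -2.25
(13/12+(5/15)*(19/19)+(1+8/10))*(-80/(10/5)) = -386/3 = -128.67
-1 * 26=-26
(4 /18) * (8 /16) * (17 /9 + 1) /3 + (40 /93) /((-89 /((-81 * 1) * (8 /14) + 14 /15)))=1530730 /4693059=0.33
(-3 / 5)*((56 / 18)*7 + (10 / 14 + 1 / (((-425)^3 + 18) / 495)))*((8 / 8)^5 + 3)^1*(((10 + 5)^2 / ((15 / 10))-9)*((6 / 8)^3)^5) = -36679473836025138243 / 360615687602831360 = -101.71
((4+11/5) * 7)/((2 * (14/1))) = 31/20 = 1.55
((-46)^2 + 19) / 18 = 2135 / 18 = 118.61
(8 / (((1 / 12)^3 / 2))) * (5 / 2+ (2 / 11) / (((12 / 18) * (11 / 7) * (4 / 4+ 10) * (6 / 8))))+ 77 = 92875351 / 1331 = 69778.63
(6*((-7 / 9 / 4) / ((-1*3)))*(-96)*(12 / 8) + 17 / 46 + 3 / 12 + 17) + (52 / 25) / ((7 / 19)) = -527029 / 16100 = -32.73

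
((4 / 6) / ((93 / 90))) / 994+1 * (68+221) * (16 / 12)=17810522 / 46221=385.33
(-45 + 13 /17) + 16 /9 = -6496 /153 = -42.46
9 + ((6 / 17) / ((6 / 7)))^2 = 2650 / 289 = 9.17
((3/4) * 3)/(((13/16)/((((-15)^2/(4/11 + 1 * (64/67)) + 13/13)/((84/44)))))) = 203863/819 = 248.92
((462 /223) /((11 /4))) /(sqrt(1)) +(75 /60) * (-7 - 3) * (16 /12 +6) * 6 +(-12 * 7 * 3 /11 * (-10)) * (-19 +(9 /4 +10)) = -5140532 /2453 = -2095.61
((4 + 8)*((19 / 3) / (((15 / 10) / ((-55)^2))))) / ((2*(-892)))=-57475 / 669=-85.91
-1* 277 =-277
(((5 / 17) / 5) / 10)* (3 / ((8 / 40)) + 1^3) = 8 / 85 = 0.09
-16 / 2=-8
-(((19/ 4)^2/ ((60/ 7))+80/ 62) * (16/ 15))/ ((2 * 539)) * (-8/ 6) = 116737/ 22557150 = 0.01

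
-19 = -19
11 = 11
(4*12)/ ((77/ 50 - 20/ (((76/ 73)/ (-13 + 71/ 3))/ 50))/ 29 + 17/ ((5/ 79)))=-3967200/ 6995821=-0.57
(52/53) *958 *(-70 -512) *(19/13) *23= -974607888/53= -18388828.08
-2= -2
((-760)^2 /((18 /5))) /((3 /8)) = 11552000 /27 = 427851.85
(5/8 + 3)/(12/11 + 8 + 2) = 319/976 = 0.33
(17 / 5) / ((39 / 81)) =459 / 65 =7.06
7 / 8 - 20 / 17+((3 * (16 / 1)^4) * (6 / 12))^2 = 1314259992535 / 136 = 9663676415.70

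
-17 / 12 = -1.42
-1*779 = -779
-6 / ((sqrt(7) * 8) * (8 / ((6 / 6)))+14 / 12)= 36 / 147449 -13824 * sqrt(7) / 1032143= -0.04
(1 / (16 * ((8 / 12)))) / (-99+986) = 3 / 28384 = 0.00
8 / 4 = 2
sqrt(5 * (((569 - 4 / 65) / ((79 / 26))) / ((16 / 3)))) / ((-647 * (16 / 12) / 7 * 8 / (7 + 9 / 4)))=-2331 * sqrt(1947666) / 26169856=-0.12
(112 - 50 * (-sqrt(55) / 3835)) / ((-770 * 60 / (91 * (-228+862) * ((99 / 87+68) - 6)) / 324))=-22817746224 / 7975 - 31343058 * sqrt(55) / 94105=-2863629.48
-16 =-16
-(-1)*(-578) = -578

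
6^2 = 36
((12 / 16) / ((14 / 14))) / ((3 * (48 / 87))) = 0.45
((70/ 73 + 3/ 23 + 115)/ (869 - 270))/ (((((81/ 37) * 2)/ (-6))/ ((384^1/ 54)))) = -461556352/ 244390203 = -1.89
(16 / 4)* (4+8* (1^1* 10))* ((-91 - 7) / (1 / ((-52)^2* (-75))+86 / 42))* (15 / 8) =-3246152000 / 107659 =-30152.17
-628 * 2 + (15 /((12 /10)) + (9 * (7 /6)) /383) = -476250 /383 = -1243.47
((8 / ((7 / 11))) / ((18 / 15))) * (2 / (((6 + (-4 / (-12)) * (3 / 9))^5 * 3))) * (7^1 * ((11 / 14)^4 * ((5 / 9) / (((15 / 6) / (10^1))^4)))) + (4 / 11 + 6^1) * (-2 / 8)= -8451511 / 6602750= -1.28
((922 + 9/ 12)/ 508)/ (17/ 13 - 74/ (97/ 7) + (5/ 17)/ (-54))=-2136347109/ 4749124360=-0.45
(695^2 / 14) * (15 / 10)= 1449075 / 28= 51752.68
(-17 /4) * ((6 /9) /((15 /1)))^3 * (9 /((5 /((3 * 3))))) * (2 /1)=-68 /5625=-0.01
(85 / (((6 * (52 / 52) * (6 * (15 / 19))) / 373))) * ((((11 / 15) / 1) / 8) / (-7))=-1325269 / 90720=-14.61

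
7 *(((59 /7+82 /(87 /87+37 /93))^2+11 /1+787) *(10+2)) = 13164511512 /29575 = 445122.96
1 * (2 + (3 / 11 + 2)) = 47 / 11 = 4.27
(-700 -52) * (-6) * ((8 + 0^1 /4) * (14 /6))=84224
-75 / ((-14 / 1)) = 5.36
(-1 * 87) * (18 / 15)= -522 / 5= -104.40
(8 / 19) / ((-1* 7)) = -8 / 133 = -0.06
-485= -485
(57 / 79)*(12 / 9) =76 / 79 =0.96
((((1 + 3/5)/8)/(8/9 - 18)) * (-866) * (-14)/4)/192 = -1299/7040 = -0.18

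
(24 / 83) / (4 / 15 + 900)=45 / 140104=0.00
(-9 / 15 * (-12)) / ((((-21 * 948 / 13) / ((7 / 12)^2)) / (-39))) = 0.06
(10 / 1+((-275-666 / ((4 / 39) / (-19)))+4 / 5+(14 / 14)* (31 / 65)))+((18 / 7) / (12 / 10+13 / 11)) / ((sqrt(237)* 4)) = 165* sqrt(237) / 144886+16004661 / 130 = 123112.79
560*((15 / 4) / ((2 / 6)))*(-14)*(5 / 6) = -73500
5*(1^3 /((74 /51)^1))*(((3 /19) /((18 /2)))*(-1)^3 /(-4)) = 85 /5624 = 0.02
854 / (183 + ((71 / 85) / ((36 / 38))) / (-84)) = 109756080 / 23517811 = 4.67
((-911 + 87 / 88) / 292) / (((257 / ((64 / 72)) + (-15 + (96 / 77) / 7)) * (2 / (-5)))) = 53753 / 1892472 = 0.03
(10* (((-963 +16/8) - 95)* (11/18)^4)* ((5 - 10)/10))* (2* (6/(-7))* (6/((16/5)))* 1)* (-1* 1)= 4026275/1701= 2367.00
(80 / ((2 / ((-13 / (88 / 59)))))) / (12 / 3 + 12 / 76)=-72865 / 869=-83.85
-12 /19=-0.63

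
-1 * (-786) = 786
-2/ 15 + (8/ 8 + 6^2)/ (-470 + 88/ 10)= -7387/ 34590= -0.21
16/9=1.78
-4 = -4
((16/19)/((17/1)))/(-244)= -4/19703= -0.00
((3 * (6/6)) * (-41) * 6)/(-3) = 246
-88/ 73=-1.21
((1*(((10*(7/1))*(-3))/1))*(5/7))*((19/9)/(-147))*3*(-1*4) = -3800/147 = -25.85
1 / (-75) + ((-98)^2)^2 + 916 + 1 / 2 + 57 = 13835668423 / 150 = 92237789.49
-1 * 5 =-5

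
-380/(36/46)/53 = -4370/477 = -9.16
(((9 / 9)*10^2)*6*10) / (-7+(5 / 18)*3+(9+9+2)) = 36000 / 83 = 433.73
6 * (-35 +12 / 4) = -192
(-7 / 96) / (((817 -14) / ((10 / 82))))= -0.00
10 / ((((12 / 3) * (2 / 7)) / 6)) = 105 / 2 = 52.50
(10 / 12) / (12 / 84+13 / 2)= 35 / 279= 0.13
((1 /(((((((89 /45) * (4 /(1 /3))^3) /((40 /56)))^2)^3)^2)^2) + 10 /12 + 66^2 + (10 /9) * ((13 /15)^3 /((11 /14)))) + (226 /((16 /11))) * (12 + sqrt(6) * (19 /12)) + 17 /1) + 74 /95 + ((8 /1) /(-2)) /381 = 6842.62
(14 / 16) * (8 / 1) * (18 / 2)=63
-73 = -73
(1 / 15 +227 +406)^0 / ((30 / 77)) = 77 / 30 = 2.57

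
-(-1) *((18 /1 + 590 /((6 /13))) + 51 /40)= 155713 /120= 1297.61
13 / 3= 4.33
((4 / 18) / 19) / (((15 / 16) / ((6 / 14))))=32 / 5985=0.01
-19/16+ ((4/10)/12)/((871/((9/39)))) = -1.19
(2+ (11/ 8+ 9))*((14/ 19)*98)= 33957/ 38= 893.61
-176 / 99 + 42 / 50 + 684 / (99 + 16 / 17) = 2257811 / 382275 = 5.91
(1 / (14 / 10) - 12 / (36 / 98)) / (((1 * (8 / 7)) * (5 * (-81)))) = 671 / 9720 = 0.07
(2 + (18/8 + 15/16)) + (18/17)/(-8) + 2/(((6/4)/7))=11741/816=14.39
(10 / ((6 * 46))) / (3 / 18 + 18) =5 / 2507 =0.00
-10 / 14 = -5 / 7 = -0.71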